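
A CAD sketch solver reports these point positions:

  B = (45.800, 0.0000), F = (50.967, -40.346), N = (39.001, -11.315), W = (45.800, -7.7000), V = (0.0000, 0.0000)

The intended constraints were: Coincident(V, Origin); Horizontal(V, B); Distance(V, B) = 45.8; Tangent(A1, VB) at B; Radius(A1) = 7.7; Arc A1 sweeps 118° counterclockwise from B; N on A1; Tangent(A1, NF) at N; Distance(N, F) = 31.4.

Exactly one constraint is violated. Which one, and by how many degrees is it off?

Tangent(A1, NF) at N — off by 5.60°.

V = (0.00, 0.00) ✓; V.y = 0.00, B.y = 0.00 ✓; |VB| = 45.80 ✓; ∠(WB, BV) = 90.00° ✓; |WB| = 7.700 ✓; bearing(W→N) − bearing(W→B) = 118.0° ✓; |WN| = 7.700 ✓; ∠(WN, NF) = 95.60° ✗; |NF| = 31.40 ✓.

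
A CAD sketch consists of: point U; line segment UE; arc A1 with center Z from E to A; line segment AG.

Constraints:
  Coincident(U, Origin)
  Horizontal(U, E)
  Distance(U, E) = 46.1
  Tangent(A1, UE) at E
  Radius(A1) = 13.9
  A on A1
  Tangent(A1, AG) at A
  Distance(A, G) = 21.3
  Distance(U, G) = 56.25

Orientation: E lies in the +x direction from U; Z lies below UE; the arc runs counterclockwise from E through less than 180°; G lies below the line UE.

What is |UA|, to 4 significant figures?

38.13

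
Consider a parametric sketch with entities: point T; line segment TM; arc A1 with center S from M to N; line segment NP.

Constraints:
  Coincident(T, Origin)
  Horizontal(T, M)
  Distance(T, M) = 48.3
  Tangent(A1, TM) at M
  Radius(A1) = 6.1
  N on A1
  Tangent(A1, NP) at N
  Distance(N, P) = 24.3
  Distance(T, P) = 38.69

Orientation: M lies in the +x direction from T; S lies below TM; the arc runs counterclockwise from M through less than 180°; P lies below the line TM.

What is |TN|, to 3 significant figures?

43.2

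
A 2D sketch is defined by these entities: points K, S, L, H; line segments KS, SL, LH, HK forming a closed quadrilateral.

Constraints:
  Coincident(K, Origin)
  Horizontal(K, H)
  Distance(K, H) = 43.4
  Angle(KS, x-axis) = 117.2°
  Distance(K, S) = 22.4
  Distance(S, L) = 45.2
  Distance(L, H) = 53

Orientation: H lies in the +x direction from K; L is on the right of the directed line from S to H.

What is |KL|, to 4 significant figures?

25.01

Checks: |SL| = 45.20 ✓; |LH| = 53.00 ✓.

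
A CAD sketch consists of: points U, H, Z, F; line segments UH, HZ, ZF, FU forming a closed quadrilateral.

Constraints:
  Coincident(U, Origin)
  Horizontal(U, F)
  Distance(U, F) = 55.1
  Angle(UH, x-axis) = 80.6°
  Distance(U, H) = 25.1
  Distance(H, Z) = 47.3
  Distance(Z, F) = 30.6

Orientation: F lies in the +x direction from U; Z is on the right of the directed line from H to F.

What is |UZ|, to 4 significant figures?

32.72

U is at the origin; UF is horizontal with |UF| = 55.1 and F in +x, so F = (55.1, 0). UH runs at 80.6° with |UH| = 25.1, so H = (4.099, 24.76). Z is determined by |HZ| = 47.3 and |ZF| = 30.6 together: it lies at the intersection of circle(H, 47.3) and circle(F, 30.6). With |HF| = 56.69, the foot of the radical line on HF is 39.82 from H and the perpendicular offset is √(47.3² − 39.82²) = 25.53. Taking the right-of-HF solution: Z = (28.77, -15.59).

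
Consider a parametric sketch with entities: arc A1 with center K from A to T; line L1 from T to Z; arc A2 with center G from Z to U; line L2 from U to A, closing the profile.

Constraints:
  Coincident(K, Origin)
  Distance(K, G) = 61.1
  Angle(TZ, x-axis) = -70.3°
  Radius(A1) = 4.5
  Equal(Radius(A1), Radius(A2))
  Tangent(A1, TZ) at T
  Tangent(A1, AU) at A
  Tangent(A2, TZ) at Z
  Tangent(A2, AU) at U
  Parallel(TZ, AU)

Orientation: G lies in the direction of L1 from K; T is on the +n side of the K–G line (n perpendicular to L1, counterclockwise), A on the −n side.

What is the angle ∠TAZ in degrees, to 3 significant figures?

81.6°

The slot axis is L1's direction at -70.3°, so u = (cos -70.3°, sin -70.3°) = (0.337, -0.941) and n = (−sin -70.3°, cos -70.3°) = (0.941, 0.337). K is at the origin and G lies 61.1 along u from K, so G = 61.1·u = (20.6, -57.5). Tangency of A1 to both parallel lines with radius 4.5 puts T and A at K ± 4.5·n: T = (4.24, 1.52), A = (-4.24, -1.52). Equal radii place Z and U the same way about G: Z = G + 4.5·n = (24.8, -56.0), U = G − 4.5·n = (16.4, -59.0). Then cos ∠TAZ = AT·AZ / (|AT||AZ|), giving 81.6°.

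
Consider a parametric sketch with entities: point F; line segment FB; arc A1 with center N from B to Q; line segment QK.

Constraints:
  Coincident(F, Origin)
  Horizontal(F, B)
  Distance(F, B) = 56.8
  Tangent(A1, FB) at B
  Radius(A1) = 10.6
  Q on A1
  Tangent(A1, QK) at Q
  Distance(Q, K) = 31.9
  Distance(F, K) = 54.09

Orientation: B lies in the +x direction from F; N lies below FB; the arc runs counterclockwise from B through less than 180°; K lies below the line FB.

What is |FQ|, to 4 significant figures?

47.23

Checks: |NQ| = 10.60 ✓; ∠(NQ, QK) = 90.00° ✓; |QK| = 31.90 ✓; |FK| = 54.09 ✓.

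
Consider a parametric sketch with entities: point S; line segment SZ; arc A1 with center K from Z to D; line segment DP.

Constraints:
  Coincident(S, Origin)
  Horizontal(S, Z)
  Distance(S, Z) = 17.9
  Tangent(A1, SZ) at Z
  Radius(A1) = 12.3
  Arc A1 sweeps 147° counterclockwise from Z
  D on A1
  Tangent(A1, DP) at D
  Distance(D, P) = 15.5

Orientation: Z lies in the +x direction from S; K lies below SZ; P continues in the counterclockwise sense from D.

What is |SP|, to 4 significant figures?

39.37

S is at the origin; S and Z share the same y with |SZ| = 17.9 and Z on the +x side, so Z = (17.90, 0.000). Since A1 is tangent to SZ there, KZ ⟂ SZ, so K = Z + (0, -12.3) = (17.90, -12.30). On A1, Z sits at bearing 90° from K; a 147° counterclockwise sweep puts D at bearing 237°, so D = K + 12.3·(cos 237°, sin 237°) = (11.20, -22.62). The tangent condition forces KD to be normal to DP, so DP runs along (−sin 237°, cos 237°); with |DP| = 15.5, P = (24.20, -31.06). Then |SP| = |P − S| = 39.37.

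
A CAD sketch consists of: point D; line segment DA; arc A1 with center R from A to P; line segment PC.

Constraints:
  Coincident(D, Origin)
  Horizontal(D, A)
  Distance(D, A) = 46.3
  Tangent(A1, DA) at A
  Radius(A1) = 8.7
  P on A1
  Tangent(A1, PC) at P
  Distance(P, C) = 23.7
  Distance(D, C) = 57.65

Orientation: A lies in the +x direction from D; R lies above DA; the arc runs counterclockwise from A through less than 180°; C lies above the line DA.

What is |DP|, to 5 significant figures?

55.723

D is at the origin; D and A share the same y with |DA| = 46.3 and A on the +x side, so A = (46.300, 0.0000). Tangency of A1 to DA means the radius RA is perpendicular to DA, so R = A + (0, 8.7) = (46.300, 8.7000). Since RP ⟂ PC (tangency), |RC| = √(8.7² + 23.7²) = 25.246 regardless of where P sits on A1. So C lies on both circle(D, 57.65) and circle(R, 25.246); the above-DA intersection is C = (46.597, 33.945). P is the foot of the tangent from C: P = (54.502, 11.602).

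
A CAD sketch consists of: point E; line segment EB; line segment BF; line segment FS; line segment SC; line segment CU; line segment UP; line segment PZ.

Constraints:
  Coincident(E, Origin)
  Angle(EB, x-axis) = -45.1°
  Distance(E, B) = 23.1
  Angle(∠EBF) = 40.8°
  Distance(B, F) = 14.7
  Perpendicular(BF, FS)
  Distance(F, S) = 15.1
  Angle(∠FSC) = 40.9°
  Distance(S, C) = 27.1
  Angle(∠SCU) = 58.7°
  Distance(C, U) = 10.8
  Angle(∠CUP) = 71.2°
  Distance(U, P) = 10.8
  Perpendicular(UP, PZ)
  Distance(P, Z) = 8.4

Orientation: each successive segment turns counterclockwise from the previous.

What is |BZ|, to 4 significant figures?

3.221

E is at the origin; EB runs at -45.1° with length 23.1, so B = (16.31, -16.36). ∠EBF = 40.8° gives BF at 94.10° from the x-axis; with |BF| = 14.7, F = (15.25, -1.700). BF ⟂ FS, so FS runs at -175.9°; with |FS| = 15.1, S = (0.1933, -2.780). ∠FSC = 40.9° gives SC at -36.80° from the x-axis; with |SC| = 27.1, C = (21.89, -19.01). ∠SCU = 58.7° gives CU at 84.50° from the x-axis; with |CU| = 10.8, U = (22.93, -8.263). ∠CUP = 71.2° gives UP at -166.7° from the x-axis; with |UP| = 10.8, P = (12.42, -10.75). UP is perpendicular to PZ, so PZ runs at -76.70°; with |PZ| = 8.4, Z = (14.35, -18.92). Then |BZ| = |Z − B| = 3.221.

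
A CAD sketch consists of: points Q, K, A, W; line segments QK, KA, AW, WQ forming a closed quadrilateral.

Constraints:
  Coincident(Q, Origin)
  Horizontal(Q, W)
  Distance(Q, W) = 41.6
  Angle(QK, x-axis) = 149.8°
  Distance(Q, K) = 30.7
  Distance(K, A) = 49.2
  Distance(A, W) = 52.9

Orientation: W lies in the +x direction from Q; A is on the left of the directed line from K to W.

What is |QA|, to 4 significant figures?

46.46

Checks: QK at 149.8° ✓; |KA| = 49.20 ✓; |AW| = 52.90 ✓.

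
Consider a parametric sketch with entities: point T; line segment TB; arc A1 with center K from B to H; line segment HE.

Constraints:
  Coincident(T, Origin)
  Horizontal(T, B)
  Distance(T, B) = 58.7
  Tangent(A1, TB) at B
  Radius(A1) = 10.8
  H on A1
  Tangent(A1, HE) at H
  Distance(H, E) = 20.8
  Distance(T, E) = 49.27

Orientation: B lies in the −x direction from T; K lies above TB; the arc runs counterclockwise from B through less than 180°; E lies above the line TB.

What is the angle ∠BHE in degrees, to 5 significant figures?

145.00°

T is at the origin; T and B share the same y with |TB| = 58.7 and B on the −x side, so B = (-58.700, 0.0000). A1 meets TB tangentially, so KB is at right angles to TB, so K = B + (0, 10.8) = (-58.700, 10.800). Since KH ⟂ HE (tangency), |KE| = √(10.8² + 20.8²) = 23.437 regardless of where H sits on A1. So E lies on both circle(T, 49.27) and circle(K, 23.437); the above-TB intersection is E = (-41.438, 26.653). H is the foot of the tangent from E: H = (-48.551, 7.1069).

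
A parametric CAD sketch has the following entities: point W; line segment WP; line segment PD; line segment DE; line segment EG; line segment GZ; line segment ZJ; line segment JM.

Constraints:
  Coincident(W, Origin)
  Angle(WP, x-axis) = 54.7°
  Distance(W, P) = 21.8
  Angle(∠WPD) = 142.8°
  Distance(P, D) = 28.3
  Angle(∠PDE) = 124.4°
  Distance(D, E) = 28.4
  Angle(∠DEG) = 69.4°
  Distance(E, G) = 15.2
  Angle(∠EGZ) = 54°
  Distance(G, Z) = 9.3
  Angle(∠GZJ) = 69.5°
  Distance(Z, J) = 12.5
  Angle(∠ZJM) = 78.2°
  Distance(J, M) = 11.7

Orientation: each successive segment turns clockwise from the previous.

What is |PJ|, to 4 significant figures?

50.13

∠EGZ = 54.0° gives GZ at 85.30° from the x-axis; with |GZ| = 9.3, Z = (49.71, 10.15). ∠GZJ = 69.5° gives ZJ at -25.20° from the x-axis; with |ZJ| = 12.5, J = (61.02, 4.828). Then |PJ| = |J − P| = 50.13.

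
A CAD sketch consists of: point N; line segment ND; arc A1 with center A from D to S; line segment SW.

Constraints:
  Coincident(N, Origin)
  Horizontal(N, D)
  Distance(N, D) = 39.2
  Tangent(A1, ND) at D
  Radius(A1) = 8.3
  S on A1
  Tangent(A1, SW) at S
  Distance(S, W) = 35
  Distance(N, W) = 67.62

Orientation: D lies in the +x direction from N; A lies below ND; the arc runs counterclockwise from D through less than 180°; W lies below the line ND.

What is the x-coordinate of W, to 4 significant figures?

53.56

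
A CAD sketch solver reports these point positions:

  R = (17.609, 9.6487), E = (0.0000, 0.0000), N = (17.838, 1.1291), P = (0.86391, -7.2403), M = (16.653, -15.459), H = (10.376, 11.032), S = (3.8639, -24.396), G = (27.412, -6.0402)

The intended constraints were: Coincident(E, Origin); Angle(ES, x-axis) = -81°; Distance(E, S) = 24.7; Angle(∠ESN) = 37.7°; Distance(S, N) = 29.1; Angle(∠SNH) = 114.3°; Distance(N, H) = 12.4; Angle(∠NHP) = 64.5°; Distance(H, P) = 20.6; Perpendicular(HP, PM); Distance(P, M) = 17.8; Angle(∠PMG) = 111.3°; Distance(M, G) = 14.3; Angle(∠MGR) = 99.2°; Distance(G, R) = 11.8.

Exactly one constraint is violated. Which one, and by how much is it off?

Distance(G, R) = 11.8 — off by 6.70.

E = (0.00, 0.00) ✓; ES at -81.00° ✓; |ES| = 24.70 ✓; ∠ESN = 37.70° ✓; |SN| = 29.10 ✓; ∠SNH = 114.3° ✓; |NH| = 12.40 ✓; ∠NHP = 64.50° ✓; |HP| = 20.60 ✓; ∠(HP, PM) = 90.00° ✓; |PM| = 17.80 ✓; ∠PMG = 111.3° ✓; |MG| = 14.30 ✓; ∠MGR = 99.20° ✓; |GR| = 18.50 ✗.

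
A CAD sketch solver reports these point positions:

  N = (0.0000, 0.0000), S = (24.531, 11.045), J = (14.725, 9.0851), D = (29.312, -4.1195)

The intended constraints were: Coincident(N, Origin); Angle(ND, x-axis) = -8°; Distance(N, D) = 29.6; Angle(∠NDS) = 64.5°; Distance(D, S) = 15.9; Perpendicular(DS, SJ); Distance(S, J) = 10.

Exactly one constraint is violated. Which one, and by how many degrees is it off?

Perpendicular(DS, SJ) — off by 6.20°.

N = (0.00, 0.00) ✓; ND at -8.000° ✓; |ND| = 29.60 ✓; ∠NDS = 64.50° ✓; |DS| = 15.90 ✓; ∠(DS, SJ) = 83.80° ✗; |SJ| = 10.00 ✓.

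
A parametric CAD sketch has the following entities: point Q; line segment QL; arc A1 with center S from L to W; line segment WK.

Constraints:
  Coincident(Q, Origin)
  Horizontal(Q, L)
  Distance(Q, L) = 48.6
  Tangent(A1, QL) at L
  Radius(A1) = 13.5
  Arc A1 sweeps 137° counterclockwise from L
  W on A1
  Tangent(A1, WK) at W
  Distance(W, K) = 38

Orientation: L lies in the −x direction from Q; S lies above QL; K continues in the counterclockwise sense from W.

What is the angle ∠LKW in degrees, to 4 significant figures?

26.34°

Q is at the origin; QL is horizontal with |QL| = 48.6 and L on the −x side, so L = (-48.60, 0.000). Tangency of A1 to QL means the radius SL is perpendicular to QL, so S = L + (0, 13.5) = (-48.60, 13.50). On A1, L sits at bearing -90° from S; a 137° counterclockwise sweep puts W at bearing 47°, so W = S + 13.5·(cos 47°, sin 47°) = (-39.39, 23.37). A1 meets WK tangentially, so SW is at right angles to WK, so WK runs along (−sin 47°, cos 47°); with |WK| = 38.0, K = (-67.18, 49.29). Then cos ∠LKW = KL·KW / (|KL||KW|), giving 26.34°.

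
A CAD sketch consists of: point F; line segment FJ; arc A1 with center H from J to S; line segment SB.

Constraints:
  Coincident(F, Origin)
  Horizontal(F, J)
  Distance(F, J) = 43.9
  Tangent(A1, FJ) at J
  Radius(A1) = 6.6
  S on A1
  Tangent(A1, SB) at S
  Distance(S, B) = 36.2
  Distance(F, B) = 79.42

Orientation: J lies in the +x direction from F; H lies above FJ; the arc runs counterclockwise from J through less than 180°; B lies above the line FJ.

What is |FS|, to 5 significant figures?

48.430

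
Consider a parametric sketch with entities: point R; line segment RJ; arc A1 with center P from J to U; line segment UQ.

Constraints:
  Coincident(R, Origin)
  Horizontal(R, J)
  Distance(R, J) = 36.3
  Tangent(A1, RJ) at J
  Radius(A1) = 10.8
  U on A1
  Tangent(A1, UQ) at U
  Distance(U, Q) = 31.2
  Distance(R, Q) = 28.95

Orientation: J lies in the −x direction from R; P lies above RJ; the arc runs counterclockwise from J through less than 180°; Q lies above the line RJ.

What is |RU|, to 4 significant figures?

28.28

Checks: |PU| = 10.80 ✓; ∠(PU, UQ) = 90.00° ✓; |UQ| = 31.20 ✓; |RQ| = 28.95 ✓.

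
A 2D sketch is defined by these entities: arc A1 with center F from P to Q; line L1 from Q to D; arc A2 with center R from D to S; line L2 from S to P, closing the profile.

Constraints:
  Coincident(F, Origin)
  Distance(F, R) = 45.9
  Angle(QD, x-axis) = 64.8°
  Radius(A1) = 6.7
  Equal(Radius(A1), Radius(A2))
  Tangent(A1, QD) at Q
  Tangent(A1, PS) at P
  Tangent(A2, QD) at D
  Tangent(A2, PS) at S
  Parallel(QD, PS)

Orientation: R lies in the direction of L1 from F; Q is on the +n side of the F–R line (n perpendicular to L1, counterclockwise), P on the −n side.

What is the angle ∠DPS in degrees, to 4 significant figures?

16.27°

The slot axis is L1's direction at 64.8°, so u = (cos 64.8°, sin 64.8°) = (0.4258, 0.9048) and n = (−sin 64.8°, cos 64.8°) = (-0.9048, 0.4258). F is at the origin and R lies 45.9 along u from F, so R = 45.9·u = (19.54, 41.53). Tangency of A1 to both parallel lines with radius 6.7 puts Q and P at F ± 6.7·n: Q = (-6.062, 2.853), P = (6.062, -2.853). Equal radii place D and S the same way about R: D = R + 6.7·n = (13.48, 44.38), S = R − 6.7·n = (25.61, 38.68). Then cos ∠DPS = PD·PS / (|PD||PS|), giving 16.27°.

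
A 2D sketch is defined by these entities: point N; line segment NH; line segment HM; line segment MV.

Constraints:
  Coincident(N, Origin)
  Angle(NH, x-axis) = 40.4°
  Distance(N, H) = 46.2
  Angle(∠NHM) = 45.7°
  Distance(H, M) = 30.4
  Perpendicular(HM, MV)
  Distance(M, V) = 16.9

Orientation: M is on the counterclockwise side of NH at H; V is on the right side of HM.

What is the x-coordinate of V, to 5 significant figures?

6.4741

∠NHM = 45.7°, so HM runs at 40.4° + (180° − 45.7°) = 174.70° from the x-axis; with |HM| = 30.4, M = H + 30.4·(cos 174.70°, sin 174.70°) = (4.9130, 32.751). HM is perpendicular to MV; with |MV| = 16.9 on the right of HM, V = M + 16.9·(0.092371, 0.99572) = (6.4741, 49.579). So V.x = 6.4741.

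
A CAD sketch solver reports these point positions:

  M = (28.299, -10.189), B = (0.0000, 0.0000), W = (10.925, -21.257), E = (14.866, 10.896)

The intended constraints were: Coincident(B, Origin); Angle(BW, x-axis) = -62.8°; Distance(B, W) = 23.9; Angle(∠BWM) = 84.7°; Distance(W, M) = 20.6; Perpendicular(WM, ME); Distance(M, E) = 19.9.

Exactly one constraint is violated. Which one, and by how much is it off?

Distance(M, E) = 19.9 — off by 5.10.

B = (0.00, 0.00) ✓; BW at -62.80° ✓; |BW| = 23.90 ✓; ∠BWM = 84.70° ✓; |WM| = 20.60 ✓; ∠(WM, ME) = 90.00° ✓; |ME| = 25.00 ✗.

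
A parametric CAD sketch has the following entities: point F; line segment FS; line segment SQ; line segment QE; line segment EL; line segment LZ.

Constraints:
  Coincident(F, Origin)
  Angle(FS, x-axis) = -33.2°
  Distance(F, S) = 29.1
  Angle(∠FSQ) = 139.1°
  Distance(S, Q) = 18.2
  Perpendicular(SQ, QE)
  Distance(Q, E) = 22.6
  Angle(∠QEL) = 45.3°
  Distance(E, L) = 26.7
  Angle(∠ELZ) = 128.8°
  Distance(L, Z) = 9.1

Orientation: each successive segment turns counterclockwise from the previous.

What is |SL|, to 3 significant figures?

3.90

SQ ⟂ QE, so QE runs at 97.7°; with |QE| = 22.6, E = (39.4, 8.90). ∠QEL = 45.3° gives EL at -128° from the x-axis; with |EL| = 26.7, L = (23.1, -12.3). Then |SL| = |L − S| = 3.90.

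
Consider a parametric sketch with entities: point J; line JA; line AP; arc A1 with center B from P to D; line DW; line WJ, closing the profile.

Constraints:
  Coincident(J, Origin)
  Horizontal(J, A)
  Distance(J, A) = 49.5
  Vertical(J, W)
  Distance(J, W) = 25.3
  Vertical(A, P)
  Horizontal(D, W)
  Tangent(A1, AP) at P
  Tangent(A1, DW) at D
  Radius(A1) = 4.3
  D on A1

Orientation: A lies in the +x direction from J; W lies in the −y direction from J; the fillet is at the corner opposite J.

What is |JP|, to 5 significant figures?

53.770

J is at the origin; J and A share the same y with |JA| = 49.5 and A on the +x side, so A = (49.500, 0.0000). J and W share the same x with |JW| = 25.3 and W on the −y side, so W = (0.0000, -25.300). The virtual corner opposite J is at (49.500, -25.300). Since A1 is tangent to AP there, BP ⟂ AP and since A1 is tangent to DW there, BD ⟂ DW, with radius 4.3, so the center B sits 4.3 in from both sides at B = (45.200, -21.000). That places the tangent points at P = (49.500, -21.000) on AP and D = (45.200, -25.300) on DW. Then |JP| = |P − J| = 53.770.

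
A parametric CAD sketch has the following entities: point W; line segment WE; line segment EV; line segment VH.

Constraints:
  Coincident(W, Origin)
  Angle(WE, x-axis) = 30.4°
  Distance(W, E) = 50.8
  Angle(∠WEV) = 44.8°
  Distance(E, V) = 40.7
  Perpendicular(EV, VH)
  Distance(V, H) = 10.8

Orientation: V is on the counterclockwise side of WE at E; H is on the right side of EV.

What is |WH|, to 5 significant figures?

46.827

W is at the origin; WE runs at 30.4° with length 50.8, so E = 50.8·(cos 30.4°, sin 30.4°) = (43.816, 25.707). ∠WEV = 44.8°, so EV runs at 30.4° + (180° − 44.8°) = 165.60° from the x-axis; with |EV| = 40.7, V = E + 40.7·(cos 165.60°, sin 165.60°) = (4.3944, 35.828). EV is perpendicular to VH; with |VH| = 10.8 on the right of EV, H = V + 10.8·(0.24869, 0.96858) = (7.0802, 46.289). Then |WH| = |H − W| = 46.827.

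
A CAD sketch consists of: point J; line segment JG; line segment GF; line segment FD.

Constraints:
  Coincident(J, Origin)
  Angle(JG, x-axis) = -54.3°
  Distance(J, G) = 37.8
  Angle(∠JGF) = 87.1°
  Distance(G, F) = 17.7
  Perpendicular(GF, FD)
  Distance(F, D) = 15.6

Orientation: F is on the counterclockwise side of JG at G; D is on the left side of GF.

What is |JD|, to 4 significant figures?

27.20

∠JGF = 87.1°, so GF runs at -54.3° + (180° − 87.1°) = 38.60° from the x-axis; with |GF| = 17.7, F = G + 17.7·(cos 38.60°, sin 38.60°) = (35.89, -19.65). GF is perpendicular to FD; with |FD| = 15.6 on the left of GF, D = F + 15.6·(-0.6239, 0.7815) = (26.16, -7.462). Then |JD| = |D − J| = 27.20.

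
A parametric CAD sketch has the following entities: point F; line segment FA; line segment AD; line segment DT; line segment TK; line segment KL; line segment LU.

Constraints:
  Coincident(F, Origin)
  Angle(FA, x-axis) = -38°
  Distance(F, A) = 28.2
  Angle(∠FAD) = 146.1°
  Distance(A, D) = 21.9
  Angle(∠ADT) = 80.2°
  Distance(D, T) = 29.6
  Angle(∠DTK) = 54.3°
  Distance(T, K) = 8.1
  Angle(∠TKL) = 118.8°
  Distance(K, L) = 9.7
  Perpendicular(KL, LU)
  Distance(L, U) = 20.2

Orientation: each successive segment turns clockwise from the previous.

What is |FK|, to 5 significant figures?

35.429

F is at the origin; FA runs at -38.0° with length 28.2, so A = (22.222, -17.362). ∠FAD = 146.1° gives AD at -71.900° from the x-axis; with |AD| = 21.9, D = (29.026, -38.178). ∠ADT = 80.2° gives DT at -171.70° from the x-axis; with |DT| = 29.6, T = (-0.26425, -42.451). ∠DTK = 54.3° gives TK at 62.600° from the x-axis; with |TK| = 8.1, K = (3.4634, -35.260). Then |FK| = |K − F| = 35.429.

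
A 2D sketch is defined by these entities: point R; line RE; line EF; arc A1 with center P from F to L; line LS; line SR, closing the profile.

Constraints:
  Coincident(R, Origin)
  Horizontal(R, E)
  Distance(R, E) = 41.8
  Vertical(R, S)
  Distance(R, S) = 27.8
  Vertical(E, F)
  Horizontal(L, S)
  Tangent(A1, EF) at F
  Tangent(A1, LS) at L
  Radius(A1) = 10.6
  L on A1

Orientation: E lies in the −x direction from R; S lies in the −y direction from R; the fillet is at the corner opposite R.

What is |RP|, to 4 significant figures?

35.63

R is at the origin; RE is horizontal with |RE| = 41.8 and E on the −x side, so E = (-41.80, 0.000). R and S share the same x with |RS| = 27.8 and S on the −y side, so S = (0.000, -27.80). The virtual corner opposite R is at (-41.80, -27.80). A1 meets EF tangentially, so PF is at right angles to EF and the tangent condition forces PL to be normal to LS, with radius 10.6, so the center P sits 10.6 in from both sides at P = (-31.20, -17.20). Then |RP| = |P − R| = 35.63.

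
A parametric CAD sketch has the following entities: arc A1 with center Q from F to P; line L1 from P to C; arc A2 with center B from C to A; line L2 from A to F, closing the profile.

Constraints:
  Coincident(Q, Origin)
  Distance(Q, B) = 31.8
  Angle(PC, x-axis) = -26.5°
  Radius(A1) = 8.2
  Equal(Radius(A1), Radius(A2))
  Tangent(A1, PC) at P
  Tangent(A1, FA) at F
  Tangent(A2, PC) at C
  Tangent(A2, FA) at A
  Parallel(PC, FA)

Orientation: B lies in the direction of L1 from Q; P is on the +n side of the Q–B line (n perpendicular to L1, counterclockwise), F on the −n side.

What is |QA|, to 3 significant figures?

32.8

The slot axis is L1's direction at -26.5°, so u = (cos -26.5°, sin -26.5°) = (0.895, -0.446) and n = (−sin -26.5°, cos -26.5°) = (0.446, 0.895). Q is at the origin and B lies 31.8 along u from Q, so B = 31.8·u = (28.5, -14.2). Tangency of A1 to both parallel lines with radius 8.2 puts P and F at Q ± 8.2·n: P = (3.66, 7.34), F = (-3.66, -7.34). Equal radii place C and A the same way about B: C = B + 8.2·n = (32.1, -6.85), A = B − 8.2·n = (24.8, -21.5). Then |QA| = |A − Q| = 32.8.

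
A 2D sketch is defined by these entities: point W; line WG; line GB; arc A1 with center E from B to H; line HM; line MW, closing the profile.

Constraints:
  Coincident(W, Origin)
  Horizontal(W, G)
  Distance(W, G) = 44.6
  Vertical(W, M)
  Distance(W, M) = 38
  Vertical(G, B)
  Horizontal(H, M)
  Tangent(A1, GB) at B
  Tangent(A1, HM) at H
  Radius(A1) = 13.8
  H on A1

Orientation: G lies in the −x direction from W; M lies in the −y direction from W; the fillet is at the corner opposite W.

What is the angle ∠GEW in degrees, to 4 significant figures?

81.54°

W and M share the same x with |WM| = 38.0 and M on the −y side, so M = (0.000, -38.00). The virtual corner opposite W is at (-44.60, -38.00). Tangency of A1 to GB means the radius EB is perpendicular to GB and the tangent condition forces EH to be normal to HM, with radius 13.8, so the center E sits 13.8 in from both sides at E = (-30.80, -24.20). Then cos ∠GEW = EG·EW / (|EG||EW|), giving 81.54°.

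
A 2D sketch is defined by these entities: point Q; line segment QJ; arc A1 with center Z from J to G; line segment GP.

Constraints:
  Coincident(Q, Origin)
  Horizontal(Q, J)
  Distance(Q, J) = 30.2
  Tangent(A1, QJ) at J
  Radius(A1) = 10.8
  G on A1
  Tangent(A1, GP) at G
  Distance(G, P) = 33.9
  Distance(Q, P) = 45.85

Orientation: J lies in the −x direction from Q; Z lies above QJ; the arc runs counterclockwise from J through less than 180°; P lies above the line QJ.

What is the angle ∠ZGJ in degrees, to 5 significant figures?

48.420°

Checks: |ZG| = 10.80 ✓; ∠(ZG, GP) = 90.00° ✓; |GP| = 33.90 ✓; |QP| = 45.85 ✓.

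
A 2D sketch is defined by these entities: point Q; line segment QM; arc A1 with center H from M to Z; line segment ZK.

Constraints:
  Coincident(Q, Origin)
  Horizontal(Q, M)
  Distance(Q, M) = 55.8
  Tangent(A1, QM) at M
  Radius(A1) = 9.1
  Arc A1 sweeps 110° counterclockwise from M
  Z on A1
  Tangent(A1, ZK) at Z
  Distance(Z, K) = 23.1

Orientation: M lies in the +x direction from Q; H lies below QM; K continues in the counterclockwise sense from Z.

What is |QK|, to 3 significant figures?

64.7

Q is at the origin; QM is horizontal with |QM| = 55.8 and M on the +x side, so M = (55.8, 0.00). A1 meets QM tangentially, so HM is at right angles to QM, so H = M + (0, -9.1) = (55.8, -9.10). On A1, M sits at bearing 90° from H; a 110° counterclockwise sweep puts Z at bearing 200°, so Z = H + 9.1·(cos 200°, sin 200°) = (47.2, -12.2). Tangency of A1 to ZK means the radius HZ is perpendicular to ZK, so ZK runs along (−sin 200°, cos 200°); with |ZK| = 23.1, K = (55.1, -33.9). Then |QK| = |K − Q| = 64.7.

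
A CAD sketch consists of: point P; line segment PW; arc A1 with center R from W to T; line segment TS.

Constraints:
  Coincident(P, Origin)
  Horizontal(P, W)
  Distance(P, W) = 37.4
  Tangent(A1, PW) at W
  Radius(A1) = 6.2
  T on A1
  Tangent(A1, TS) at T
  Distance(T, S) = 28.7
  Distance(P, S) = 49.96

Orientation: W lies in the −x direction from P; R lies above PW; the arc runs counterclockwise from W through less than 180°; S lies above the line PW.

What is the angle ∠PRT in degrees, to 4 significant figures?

17.26°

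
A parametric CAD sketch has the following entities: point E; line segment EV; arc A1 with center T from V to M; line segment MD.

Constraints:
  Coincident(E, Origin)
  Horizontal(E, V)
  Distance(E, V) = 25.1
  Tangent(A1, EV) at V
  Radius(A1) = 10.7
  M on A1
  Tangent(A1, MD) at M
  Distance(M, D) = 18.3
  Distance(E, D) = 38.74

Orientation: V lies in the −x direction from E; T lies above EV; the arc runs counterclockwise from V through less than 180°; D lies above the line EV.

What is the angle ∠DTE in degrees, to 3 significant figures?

105°

E is at the origin; E and V share the same y with |EV| = 25.1 and V on the −x side, so V = (-25.1, 0.00). A1 meets EV tangentially, so TV is at right angles to EV, so T = V + (0, 10.7) = (-25.1, 10.7). Since TM ⟂ MD (tangency), |TD| = √(10.7² + 18.3²) = 21.2 regardless of where M sits on A1. So D lies on both circle(E, 38.74) and circle(T, 21.2); the above-EV intersection is D = (-22.3, 31.7). M is the foot of the tangent from D: M = (-15.2, 14.8).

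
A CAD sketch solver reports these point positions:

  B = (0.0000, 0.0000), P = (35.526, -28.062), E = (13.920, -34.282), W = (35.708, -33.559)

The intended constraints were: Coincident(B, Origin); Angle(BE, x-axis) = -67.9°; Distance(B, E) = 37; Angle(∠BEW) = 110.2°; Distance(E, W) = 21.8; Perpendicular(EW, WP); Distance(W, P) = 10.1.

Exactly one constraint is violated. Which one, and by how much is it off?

Distance(W, P) = 10.1 — off by 4.60.

B = (0.00, 0.00) ✓; BE at -67.90° ✓; |BE| = 37.00 ✓; ∠BEW = 110.2° ✓; |EW| = 21.80 ✓; ∠(EW, WP) = 90.00° ✓; |WP| = 5.500 ✗.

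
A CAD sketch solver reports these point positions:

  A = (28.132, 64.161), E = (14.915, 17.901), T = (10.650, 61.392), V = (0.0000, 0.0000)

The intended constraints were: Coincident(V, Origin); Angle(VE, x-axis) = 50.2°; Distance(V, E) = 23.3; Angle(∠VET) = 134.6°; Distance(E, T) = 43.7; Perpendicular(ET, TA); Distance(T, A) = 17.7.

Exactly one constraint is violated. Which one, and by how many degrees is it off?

Perpendicular(ET, TA) — off by 3.40°.

V = (0.00, 0.00) ✓; VE at 50.20° ✓; |VE| = 23.30 ✓; ∠VET = 134.6° ✓; |ET| = 43.70 ✓; ∠(ET, TA) = 86.60° ✗; |TA| = 17.70 ✓.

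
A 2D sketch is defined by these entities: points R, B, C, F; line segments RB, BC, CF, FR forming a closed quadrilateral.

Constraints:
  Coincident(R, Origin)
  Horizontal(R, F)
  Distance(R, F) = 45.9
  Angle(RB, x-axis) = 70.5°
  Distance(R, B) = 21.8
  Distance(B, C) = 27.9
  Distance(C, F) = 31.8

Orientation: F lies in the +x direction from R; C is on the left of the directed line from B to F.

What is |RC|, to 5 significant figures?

44.743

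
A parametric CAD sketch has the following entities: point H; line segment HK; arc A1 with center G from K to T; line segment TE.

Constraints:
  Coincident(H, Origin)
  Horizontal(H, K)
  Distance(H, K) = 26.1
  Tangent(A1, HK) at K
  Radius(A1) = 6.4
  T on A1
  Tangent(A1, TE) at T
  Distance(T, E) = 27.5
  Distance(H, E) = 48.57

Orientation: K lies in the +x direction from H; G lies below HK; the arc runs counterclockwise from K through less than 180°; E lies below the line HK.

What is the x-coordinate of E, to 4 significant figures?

35.67

H is at the origin; H and K share the same y with |HK| = 26.1 and K on the +x side, so K = (26.10, 0.000). A1 meets HK tangentially, so GK is at right angles to HK, so G = K + (0, -6.4) = (26.10, -6.400). Since GT ⟂ TE (tangency), |GE| = √(6.4² + 27.5²) = 28.23 regardless of where T sits on A1. So E lies on both circle(H, 48.57) and circle(G, 28.23); the below-HK intersection is E = (35.67, -32.96). T is the foot of the tangent from E: T = (20.73, -9.878).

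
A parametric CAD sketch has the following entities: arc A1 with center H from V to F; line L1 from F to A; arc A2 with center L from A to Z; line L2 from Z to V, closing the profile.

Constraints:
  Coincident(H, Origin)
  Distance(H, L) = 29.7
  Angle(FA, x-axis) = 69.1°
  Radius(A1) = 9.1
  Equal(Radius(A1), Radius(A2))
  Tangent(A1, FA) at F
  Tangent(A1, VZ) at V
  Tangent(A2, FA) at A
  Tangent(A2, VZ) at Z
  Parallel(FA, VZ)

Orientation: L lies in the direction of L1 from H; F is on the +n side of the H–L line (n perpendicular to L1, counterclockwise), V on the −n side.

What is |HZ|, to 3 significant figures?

31.1

Tangency of A1 to both parallel lines with radius 9.1 puts F and V at H ± 9.1·n: F = (-8.50, 3.25), V = (8.50, -3.25). Equal radii place A and Z the same way about L: A = L + 9.1·n = (2.09, 31.0), Z = L − 9.1·n = (19.1, 24.5). Then |HZ| = |Z − H| = 31.1.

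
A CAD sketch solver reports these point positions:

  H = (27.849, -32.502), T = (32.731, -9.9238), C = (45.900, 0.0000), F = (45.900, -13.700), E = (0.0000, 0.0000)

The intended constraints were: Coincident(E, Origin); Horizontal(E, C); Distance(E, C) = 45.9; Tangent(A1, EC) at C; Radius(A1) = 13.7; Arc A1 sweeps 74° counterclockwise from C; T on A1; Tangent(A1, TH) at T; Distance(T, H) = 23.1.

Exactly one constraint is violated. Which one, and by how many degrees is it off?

Tangent(A1, TH) at T — off by 3.80°.

E = (0.00, 0.00) ✓; E.y = 0.00, C.y = 0.00 ✓; |EC| = 45.90 ✓; ∠(FC, CE) = 90.00° ✓; |FC| = 13.70 ✓; bearing(F→T) − bearing(F→C) = 74.00° ✓; |FT| = 13.70 ✓; ∠(FT, TH) = 86.20° ✗; |TH| = 23.10 ✓.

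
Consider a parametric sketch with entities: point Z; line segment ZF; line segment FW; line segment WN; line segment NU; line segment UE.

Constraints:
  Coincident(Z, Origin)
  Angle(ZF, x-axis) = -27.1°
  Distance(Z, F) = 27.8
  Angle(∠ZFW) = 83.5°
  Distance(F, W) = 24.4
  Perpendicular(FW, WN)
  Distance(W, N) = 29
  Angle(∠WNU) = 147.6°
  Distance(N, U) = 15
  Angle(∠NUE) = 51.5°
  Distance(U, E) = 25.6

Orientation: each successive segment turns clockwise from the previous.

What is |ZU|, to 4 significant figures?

19.28

Z is at the origin; ZF runs at -27.1° with length 27.8, so F = (24.75, -12.66). ∠ZFW = 83.5° gives FW at -123.6° from the x-axis; with |FW| = 24.4, W = (11.25, -32.99). FW is perpendicular to WN, so WN runs at 146.4°; with |WN| = 29.0, N = (-12.91, -16.94). ∠WNU = 147.6° gives NU at 114.0° from the x-axis; with |NU| = 15.0, U = (-19.01, -3.236). Then |ZU| = |U − Z| = 19.28.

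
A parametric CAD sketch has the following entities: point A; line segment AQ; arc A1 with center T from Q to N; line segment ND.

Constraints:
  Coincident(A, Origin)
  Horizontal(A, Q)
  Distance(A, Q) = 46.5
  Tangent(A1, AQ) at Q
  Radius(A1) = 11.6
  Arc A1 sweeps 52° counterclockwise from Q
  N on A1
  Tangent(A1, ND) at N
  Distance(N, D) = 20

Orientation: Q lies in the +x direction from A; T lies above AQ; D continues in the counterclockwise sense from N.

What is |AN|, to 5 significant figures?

55.819

A is at the origin; AQ is horizontal with |AQ| = 46.5 and Q on the +x side, so Q = (46.500, 0.0000). Tangency of A1 to AQ means the radius TQ is perpendicular to AQ, so T = Q + (0, 11.6) = (46.500, 11.600). On A1, Q sits at bearing -90° from T; a 52° counterclockwise sweep puts N at bearing -38°, so N = T + 11.6·(cos -38°, sin -38°) = (55.641, 4.4583). Then |AN| = |N − A| = 55.819.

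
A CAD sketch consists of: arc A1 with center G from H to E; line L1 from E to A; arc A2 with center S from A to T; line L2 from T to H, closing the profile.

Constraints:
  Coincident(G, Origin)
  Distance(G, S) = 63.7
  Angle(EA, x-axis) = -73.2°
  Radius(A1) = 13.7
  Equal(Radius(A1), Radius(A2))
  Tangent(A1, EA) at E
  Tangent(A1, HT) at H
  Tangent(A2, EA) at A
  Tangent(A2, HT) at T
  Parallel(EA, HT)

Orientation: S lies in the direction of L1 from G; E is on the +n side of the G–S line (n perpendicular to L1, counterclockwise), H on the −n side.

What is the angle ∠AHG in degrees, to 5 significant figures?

66.725°

The slot axis is L1's direction at -73.2°, so u = (cos -73.2°, sin -73.2°) = (0.28903, -0.95732) and n = (−sin -73.2°, cos -73.2°) = (0.95732, 0.28903). G is at the origin and S lies 63.7 along u from G, so S = 63.7·u = (18.411, -60.981). Tangency of A1 to both parallel lines with radius 13.7 puts E and H at G ± 13.7·n: E = (13.115, 3.9597), H = (-13.115, -3.9597). Equal radii place A and T the same way about S: A = S + 13.7·n = (31.527, -57.022), T = S − 13.7·n = (5.2960, -64.941). Then cos ∠AHG = HA·HG / (|HA||HG|), giving 66.725°.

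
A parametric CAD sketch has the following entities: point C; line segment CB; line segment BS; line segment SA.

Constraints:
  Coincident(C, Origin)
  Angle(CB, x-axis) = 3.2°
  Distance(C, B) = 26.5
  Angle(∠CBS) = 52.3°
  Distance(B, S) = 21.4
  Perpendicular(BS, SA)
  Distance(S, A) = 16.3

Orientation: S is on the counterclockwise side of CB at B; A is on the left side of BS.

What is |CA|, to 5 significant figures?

6.9834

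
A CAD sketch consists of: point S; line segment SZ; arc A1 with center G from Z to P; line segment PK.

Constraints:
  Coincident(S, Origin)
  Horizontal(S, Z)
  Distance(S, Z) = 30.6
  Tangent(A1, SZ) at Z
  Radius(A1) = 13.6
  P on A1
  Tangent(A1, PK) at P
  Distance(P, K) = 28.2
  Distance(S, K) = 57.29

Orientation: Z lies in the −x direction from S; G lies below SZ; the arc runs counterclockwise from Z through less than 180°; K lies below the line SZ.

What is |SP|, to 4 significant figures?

46.98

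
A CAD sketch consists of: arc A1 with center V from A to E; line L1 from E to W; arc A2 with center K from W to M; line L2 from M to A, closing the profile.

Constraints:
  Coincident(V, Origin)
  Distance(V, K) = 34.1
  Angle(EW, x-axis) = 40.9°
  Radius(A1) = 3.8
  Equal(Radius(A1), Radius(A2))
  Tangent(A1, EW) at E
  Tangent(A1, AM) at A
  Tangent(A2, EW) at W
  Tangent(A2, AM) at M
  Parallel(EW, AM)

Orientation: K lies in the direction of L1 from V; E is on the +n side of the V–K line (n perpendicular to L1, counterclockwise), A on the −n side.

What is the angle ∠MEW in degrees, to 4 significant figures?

12.56°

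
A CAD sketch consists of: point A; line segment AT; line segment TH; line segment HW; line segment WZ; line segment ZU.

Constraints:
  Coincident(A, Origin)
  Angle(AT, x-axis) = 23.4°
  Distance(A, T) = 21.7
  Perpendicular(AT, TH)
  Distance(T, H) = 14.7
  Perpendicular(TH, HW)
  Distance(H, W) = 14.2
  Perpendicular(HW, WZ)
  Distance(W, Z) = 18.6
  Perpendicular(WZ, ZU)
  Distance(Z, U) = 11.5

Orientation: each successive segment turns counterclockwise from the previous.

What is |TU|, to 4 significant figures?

4.743

A is at the origin; AT runs at 23.4° with length 21.7, so T = (19.92, 8.618). AT is perpendicular to TH, so TH runs at 113.4°; with |TH| = 14.7, H = (14.08, 22.11). TH is perpendicular to HW, so HW runs at -156.6°; with |HW| = 14.2, W = (1.045, 16.47). HW is perpendicular to WZ, so WZ runs at -66.60°; with |WZ| = 18.6, Z = (8.432, -0.6006). The perpendicularity gives ZU at right angles to WZ, so ZU runs at 23.40°; with |ZU| = 11.5, U = (18.99, 3.967). Then |TU| = |U − T| = 4.743.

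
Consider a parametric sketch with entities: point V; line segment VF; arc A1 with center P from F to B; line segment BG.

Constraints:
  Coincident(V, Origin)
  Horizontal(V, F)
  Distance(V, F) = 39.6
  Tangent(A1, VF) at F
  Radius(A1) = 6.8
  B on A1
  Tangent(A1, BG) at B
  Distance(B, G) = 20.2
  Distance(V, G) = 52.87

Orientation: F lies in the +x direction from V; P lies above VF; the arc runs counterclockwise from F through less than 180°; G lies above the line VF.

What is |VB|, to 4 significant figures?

46.94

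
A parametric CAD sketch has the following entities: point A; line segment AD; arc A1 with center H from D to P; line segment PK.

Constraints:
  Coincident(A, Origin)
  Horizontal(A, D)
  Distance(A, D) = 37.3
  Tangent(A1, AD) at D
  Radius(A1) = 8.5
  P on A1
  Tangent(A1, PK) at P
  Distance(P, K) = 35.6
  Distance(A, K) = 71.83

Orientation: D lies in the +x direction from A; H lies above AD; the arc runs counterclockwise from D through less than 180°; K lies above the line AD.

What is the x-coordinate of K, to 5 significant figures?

62.934

A is at the origin; A and D share the same y with |AD| = 37.3 and D on the +x side, so D = (37.300, 0.0000). Tangency of A1 to AD means the radius HD is perpendicular to AD, so H = D + (0, 8.5) = (37.300, 8.5000). Since HP ⟂ PK (tangency), |HK| = √(8.5² + 35.6²) = 36.601 regardless of where P sits on A1. So K lies on both circle(A, 71.83) and circle(H, 36.601); the above-AD intersection is K = (62.934, 34.625). P is the foot of the tangent from K: P = (44.584, 4.1187).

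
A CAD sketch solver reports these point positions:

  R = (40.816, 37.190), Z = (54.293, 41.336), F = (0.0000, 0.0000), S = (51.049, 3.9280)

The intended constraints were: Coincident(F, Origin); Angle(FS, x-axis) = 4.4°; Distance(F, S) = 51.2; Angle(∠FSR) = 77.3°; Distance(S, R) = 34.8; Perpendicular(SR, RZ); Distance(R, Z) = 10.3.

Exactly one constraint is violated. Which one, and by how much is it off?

Distance(R, Z) = 10.3 — off by 3.80.

F = (0.00, 0.00) ✓; FS at 4.400° ✓; |FS| = 51.20 ✓; ∠FSR = 77.30° ✓; |SR| = 34.80 ✓; ∠(SR, RZ) = 90.00° ✓; |RZ| = 14.10 ✗.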